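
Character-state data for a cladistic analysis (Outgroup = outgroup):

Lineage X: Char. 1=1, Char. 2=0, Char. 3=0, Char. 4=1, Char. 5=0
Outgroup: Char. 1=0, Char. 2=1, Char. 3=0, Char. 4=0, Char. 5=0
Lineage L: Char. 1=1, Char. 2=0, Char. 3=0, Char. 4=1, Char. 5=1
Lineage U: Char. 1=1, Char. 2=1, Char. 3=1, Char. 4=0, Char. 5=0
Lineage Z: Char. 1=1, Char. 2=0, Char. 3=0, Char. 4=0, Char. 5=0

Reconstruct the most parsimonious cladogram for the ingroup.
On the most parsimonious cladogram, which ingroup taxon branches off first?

Character polarity is set by the outgroup: the derived state is whichever differs from the outgroup's state, so for Char. 2 the derived state is '0', and for the remaining characters it is '1'.
Char. 1 (derived state '1') is shared by all ingroup taxa — unites the whole ingroup.
Only Lineage L, Lineage X, and Lineage Z show the derived state '0' for Char. 2, supporting them as a clade.
Char. 3 (derived state '1') is unique to Lineage U (autapomorphy; uninformative for grouping).
Only Lineage L and Lineage X show the derived state '1' for Char. 4, supporting them as a clade.
Char. 5: derived state '1' in Lineage L only — an autapomorphy, so it tells us nothing about relationships among taxa.
Most parsimonious ingroup topology: ((Lineage Z,(Lineage L,Lineage X)),Lineage U).
Lineage U is sister to the clade containing all other ingroup taxa, so it is the earliest-diverging (most basal) ingroup lineage.

Lineage U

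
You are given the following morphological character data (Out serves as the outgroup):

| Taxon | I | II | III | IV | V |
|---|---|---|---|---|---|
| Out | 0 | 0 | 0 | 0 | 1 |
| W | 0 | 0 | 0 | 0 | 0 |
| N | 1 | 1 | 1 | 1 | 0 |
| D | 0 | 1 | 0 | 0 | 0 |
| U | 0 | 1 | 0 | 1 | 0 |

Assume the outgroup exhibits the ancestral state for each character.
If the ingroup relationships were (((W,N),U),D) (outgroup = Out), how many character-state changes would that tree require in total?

Map each character onto (((W,N),U),D) (rooted by Out) and count the minimum state changes it requires (Fitch parsimony):
I: 1; II: 2; III: 1; IV: 2; V: 1.
Total tree length = 7.

7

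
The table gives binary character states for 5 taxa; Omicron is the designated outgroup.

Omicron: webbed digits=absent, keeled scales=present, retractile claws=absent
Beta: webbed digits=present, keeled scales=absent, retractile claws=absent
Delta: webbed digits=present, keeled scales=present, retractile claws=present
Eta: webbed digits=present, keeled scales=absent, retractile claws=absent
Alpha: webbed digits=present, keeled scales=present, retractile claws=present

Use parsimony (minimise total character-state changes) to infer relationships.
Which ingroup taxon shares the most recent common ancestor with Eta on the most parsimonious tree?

Character polarity is set by the outgroup: the derived state is whichever differs from the outgroup's state, so for keeled scales the derived state is 'absent', and for the remaining characters it is 'present'.
webbed digits (derived state 'present') is shared by all ingroup taxa — unites the whole ingroup.
keeled scales (derived state 'absent') is shared by Beta and Eta — a synapomorphy uniting that clade.
retractile claws: derived state 'present' in Alpha and Delta only — synapomorphy for {Alpha, Delta}.
Most parsimonious ingroup topology: ((Beta,Eta),(Delta,Alpha)).
Eta and Beta form a cherry on this tree, so they are sister taxa.

Beta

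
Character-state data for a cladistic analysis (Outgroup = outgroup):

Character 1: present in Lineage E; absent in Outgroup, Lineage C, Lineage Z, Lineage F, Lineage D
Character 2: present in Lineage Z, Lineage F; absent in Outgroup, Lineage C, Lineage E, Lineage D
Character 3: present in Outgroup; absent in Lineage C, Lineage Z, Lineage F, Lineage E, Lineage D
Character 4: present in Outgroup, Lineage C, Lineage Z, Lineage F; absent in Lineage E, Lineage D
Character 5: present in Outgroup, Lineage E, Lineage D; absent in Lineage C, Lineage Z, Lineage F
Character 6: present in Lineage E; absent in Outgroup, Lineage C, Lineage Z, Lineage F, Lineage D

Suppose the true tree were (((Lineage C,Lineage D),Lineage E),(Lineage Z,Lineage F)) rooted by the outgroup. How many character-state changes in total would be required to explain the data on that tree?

8

Map each character onto (((Lineage C,Lineage D),Lineage E),(Lineage Z,Lineage F)) (rooted by Outgroup) and count the minimum state changes it requires (Fitch parsimony):
Character 1: 1; Character 2: 1; Character 3: 1; Character 4: 2; Character 5: 2; Character 6: 1.
Total tree length = 8.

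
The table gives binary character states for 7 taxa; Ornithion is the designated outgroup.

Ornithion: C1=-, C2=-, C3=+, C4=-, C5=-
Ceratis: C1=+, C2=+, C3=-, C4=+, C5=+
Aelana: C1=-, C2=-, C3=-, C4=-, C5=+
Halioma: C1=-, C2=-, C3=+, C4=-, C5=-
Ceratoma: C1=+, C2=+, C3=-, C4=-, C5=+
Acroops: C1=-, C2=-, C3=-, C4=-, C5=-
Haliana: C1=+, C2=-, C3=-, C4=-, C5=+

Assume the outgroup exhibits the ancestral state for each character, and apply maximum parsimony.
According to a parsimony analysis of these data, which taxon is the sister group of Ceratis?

Character polarity is set by the outgroup: the derived state is whichever differs from the outgroup's state, so for C3 the derived state is '-', and for the remaining characters it is '+'.
C1 (derived state '+') is shared by Ceratis, Ceratoma, and Haliana — a synapomorphy uniting that clade.
Only Ceratis and Ceratoma show the derived state '+' for C2, supporting them as a clade.
C3 (derived state '-') is shared by Acroops, Aelana, Ceratis, Ceratoma, and Haliana — a synapomorphy uniting that clade.
C4: derived state '+' in Ceratis only — an autapomorphy, so it tells us nothing about relationships among taxa.
Only Aelana, Ceratis, Ceratoma, and Haliana show the derived state '+' for C5, supporting them as a clade.
Most parsimonious ingroup topology: (((((Ceratis,Ceratoma),Haliana),Aelana),Acroops),Halioma).
Ceratis and Ceratoma form a cherry on this tree, so they are sister taxa.

Ceratoma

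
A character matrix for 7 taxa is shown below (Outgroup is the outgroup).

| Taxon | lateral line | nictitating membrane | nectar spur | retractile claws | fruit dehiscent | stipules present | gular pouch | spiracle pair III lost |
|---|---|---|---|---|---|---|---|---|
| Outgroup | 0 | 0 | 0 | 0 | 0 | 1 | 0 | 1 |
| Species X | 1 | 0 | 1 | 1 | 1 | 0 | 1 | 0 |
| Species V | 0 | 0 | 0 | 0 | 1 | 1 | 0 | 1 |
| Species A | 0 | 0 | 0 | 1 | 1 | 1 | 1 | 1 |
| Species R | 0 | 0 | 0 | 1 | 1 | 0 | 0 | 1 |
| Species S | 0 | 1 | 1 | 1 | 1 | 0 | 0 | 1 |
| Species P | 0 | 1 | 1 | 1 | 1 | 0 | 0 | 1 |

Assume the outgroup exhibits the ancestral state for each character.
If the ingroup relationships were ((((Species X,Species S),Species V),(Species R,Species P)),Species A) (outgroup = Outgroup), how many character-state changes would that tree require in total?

Map each character onto ((((Species X,Species S),Species V),(Species R,Species P)),Species A) (rooted by Outgroup) and count the minimum state changes it requires (Fitch parsimony):
lateral line: 1; nictitating membrane: 2; nectar spur: 2; retractile claws: 2; fruit dehiscent: 1; stipules present: 2; gular pouch: 2; spiracle pair III lost: 1.
Total tree length = 13.

13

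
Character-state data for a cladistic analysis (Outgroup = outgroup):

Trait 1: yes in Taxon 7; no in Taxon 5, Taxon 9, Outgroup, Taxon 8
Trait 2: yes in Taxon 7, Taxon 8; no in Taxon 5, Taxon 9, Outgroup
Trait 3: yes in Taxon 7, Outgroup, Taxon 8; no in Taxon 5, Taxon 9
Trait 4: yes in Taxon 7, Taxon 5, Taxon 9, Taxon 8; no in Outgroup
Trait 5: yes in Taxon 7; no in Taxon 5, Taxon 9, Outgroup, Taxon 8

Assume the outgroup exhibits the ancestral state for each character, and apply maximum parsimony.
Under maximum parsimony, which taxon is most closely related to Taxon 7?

Character polarity is set by the outgroup: the derived state is whichever differs from the outgroup's state, so for Trait 3 the derived state is 'no', and for the remaining characters it is 'yes'.
Trait 1: derived state 'yes' in Taxon 7 only — an autapomorphy, so it tells us nothing about relationships among taxa.
Only Taxon 7 and Taxon 8 show the derived state 'yes' for Trait 2, supporting them as a clade.
Only Taxon 5 and Taxon 9 show the derived state 'no' for Trait 3, supporting them as a clade.
All ingroup taxa share the derived state 'yes' for Trait 4; it defines the ingroup but does not resolve relationships within it.
Trait 5 (derived state 'yes') is unique to Taxon 7 (autapomorphy; uninformative for grouping).
Most parsimonious ingroup topology: ((Taxon 5,Taxon 9),(Taxon 8,Taxon 7)).
Taxon 7 and Taxon 8 form a cherry on this tree, so they are sister taxa.

Taxon 8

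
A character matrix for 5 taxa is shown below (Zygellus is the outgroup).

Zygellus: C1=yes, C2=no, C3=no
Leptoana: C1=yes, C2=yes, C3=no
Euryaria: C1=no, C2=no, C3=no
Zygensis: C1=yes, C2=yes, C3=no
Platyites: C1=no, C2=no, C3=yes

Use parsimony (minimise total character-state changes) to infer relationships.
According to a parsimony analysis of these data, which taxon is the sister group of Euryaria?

Character polarity is set by the outgroup: the derived state is whichever differs from the outgroup's state, so for C1 the derived state is 'no', and for the remaining characters it is 'yes'.
Only Euryaria and Platyites show the derived state 'no' for C1, supporting them as a clade.
C2 (derived state 'yes') is shared by Leptoana and Zygensis — a synapomorphy uniting that clade.
C3 (derived state 'yes') is unique to Platyites (autapomorphy; uninformative for grouping).
Most parsimonious ingroup topology: ((Leptoana,Zygensis),(Euryaria,Platyites)).
Euryaria and Platyites form a cherry on this tree, so they are sister taxa.

Platyites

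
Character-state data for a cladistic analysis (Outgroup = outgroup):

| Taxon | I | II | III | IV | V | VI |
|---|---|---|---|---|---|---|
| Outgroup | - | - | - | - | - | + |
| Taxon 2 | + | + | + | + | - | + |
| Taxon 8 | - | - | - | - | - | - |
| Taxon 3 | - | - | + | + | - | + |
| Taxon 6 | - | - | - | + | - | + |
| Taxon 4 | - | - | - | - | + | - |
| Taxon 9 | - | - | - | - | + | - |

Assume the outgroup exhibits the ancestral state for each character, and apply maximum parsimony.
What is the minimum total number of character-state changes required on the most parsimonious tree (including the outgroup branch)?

6

Character polarity is set by the outgroup: the derived state is whichever differs from the outgroup's state, so for VI the derived state is '-', and for the remaining characters it is '+'.
I (derived state '+') is unique to Taxon 2 (autapomorphy; uninformative for grouping).
II: derived state '+' in Taxon 2 only — an autapomorphy, so it tells us nothing about relationships among taxa.
III (derived state '+') is shared by Taxon 2 and Taxon 3 — a synapomorphy uniting that clade.
IV (derived state '+') is shared by Taxon 2, Taxon 3, and Taxon 6 — a synapomorphy uniting that clade.
V: derived state '+' in Taxon 4 and Taxon 9 only — synapomorphy for {Taxon 4, Taxon 9}.
Only Taxon 4, Taxon 8, and Taxon 9 show the derived state '-' for VI, supporting them as a clade.
Most parsimonious ingroup topology: (((Taxon 2,Taxon 3),Taxon 6),(Taxon 8,(Taxon 4,Taxon 9))).
Changes per character on this tree: I: 1; II: 1; III: 1; IV: 1; V: 1; VI: 1.
Total = 6.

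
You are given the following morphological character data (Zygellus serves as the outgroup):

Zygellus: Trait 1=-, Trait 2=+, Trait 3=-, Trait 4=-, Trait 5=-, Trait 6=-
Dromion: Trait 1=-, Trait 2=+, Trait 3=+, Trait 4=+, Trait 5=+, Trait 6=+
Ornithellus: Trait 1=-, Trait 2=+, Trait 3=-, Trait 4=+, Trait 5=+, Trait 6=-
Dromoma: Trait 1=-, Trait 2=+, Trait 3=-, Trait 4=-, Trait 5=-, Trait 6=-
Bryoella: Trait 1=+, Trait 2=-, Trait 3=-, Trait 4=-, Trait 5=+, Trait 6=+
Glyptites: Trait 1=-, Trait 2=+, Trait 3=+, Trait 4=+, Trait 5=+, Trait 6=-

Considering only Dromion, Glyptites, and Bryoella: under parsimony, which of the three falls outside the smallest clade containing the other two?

Bryoella

Character polarity is set by the outgroup: the derived state is whichever differs from the outgroup's state, so for Trait 2 the derived state is '-', and for the remaining characters it is '+'.
Trait 1: derived state '+' in Bryoella only — an autapomorphy, so it tells us nothing about relationships among taxa.
Trait 2 (derived state '-') is unique to Bryoella (autapomorphy; uninformative for grouping).
Only Dromion and Glyptites show the derived state '+' for Trait 3, supporting them as a clade.
Trait 4: derived state '+' in Dromion, Glyptites, and Ornithellus only — synapomorphy for {Dromion, Glyptites, Ornithellus}.
Trait 5 (derived state '+') is shared by Bryoella, Dromion, Glyptites, and Ornithellus — a synapomorphy uniting that clade.
Trait 6 (state '+') occurs in Bryoella and Dromion but conflicts with the nesting implied by the other characters — most parsimoniously interpreted as homoplasy.
Most parsimonious ingroup topology: ((((Dromion,Glyptites),Ornithellus),Bryoella),Dromoma).
Dromion and Glyptites share a more recent common ancestor with each other than either does with Bryoella, so Bryoella is the least closely related of the three.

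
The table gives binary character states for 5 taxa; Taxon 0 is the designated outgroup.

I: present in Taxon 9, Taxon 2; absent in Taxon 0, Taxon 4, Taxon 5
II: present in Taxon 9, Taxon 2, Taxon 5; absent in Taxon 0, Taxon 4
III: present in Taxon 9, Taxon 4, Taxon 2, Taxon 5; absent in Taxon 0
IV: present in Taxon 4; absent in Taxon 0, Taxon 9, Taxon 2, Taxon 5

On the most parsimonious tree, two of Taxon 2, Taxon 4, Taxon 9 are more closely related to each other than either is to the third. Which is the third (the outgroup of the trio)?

The outgroup has state 'absent' for every character, so 'present' is the derived state throughout.
I: derived state 'present' in Taxon 2 and Taxon 9 only — synapomorphy for {Taxon 2, Taxon 9}.
II (derived state 'present') is shared by Taxon 2, Taxon 5, and Taxon 9 — a synapomorphy uniting that clade.
III (derived state 'present') is shared by all ingroup taxa — unites the whole ingroup.
IV (derived state 'present') is unique to Taxon 4 (autapomorphy; uninformative for grouping).
Most parsimonious ingroup topology: (((Taxon 9,Taxon 2),Taxon 5),Taxon 4).
Taxon 2 and Taxon 9 share a more recent common ancestor with each other than either does with Taxon 4, so Taxon 4 is the least closely related of the three.

Taxon 4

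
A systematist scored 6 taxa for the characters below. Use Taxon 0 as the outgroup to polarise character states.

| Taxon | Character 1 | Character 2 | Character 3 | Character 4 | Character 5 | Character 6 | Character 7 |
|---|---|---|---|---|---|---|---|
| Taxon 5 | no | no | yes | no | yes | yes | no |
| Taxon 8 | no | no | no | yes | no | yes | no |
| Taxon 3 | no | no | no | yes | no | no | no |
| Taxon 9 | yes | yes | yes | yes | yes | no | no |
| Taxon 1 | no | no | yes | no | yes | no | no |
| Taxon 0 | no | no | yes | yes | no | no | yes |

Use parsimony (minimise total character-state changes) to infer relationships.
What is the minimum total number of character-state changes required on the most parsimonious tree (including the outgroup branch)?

Character polarity is set by the outgroup: the derived state is whichever differs from the outgroup's state, so for Character 3, Character 4, Character 7 the derived state is 'no', and for the remaining characters it is 'yes'.
Character 1: derived state 'yes' in Taxon 9 only — an autapomorphy, so it tells us nothing about relationships among taxa.
Character 2: derived state 'yes' in Taxon 9 only — an autapomorphy, so it tells us nothing about relationships among taxa.
Character 3: derived state 'no' in Taxon 3 and Taxon 8 only — synapomorphy for {Taxon 3, Taxon 8}.
Only Taxon 1 and Taxon 5 show the derived state 'no' for Character 4, supporting them as a clade.
Character 5 (derived state 'yes') is shared by Taxon 1, Taxon 5, and Taxon 9 — a synapomorphy uniting that clade.
Character 6 groups Taxon 5 and Taxon 8, which is incompatible with the clades supported by the remaining characters; treating it as convergent (homoplasy) costs fewer steps than any alternative tree.
All ingroup taxa share the derived state 'no' for Character 7; it defines the ingroup but does not resolve relationships within it.
Most parsimonious ingroup topology: ((Taxon 9,(Taxon 5,Taxon 1)),(Taxon 3,Taxon 8)).
Changes per character on this tree: Character 1: 1; Character 2: 1; Character 3: 1; Character 4: 1; Character 5: 1; Character 6: 2; Character 7: 1.
Total = 8.

8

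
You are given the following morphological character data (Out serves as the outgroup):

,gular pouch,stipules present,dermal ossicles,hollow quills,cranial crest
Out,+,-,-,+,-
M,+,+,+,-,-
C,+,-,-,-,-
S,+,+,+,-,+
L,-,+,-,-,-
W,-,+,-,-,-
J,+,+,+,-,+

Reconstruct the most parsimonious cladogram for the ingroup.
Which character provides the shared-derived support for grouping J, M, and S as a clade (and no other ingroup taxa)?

Character polarity is set by the outgroup: the derived state is whichever differs from the outgroup's state, so for gular pouch, hollow quills the derived state is '-', and for the remaining characters it is '+'.
gular pouch: derived state '-' in L and W only — synapomorphy for {L, W}.
stipules present: derived state '+' in J, L, M, S, and W only — synapomorphy for {J, L, M, S, W}.
Only J, M, and S show the derived state '+' for dermal ossicles, supporting them as a clade.
All ingroup taxa share the derived state '-' for hollow quills; it defines the ingroup but does not resolve relationships within it.
cranial crest (derived state '+') is shared by J and S — a synapomorphy uniting that clade.
Most parsimonious ingroup topology: (((M,(S,J)),(L,W)),C).
The clade {J, M, S} is supported by dermal ossicles: its derived state '+' occurs in exactly those taxa and in no other taxon (including the outgroup).

dermal ossicles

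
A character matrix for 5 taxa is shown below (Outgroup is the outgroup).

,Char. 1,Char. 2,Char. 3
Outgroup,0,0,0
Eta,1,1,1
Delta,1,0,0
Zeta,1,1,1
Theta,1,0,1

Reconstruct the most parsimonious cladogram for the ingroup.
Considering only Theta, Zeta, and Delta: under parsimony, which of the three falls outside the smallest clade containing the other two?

Delta

The outgroup has state '0' for every character, so '1' is the derived state throughout.
All ingroup taxa share the derived state '1' for Char. 1; it defines the ingroup but does not resolve relationships within it.
Char. 2: derived state '1' in Eta and Zeta only — synapomorphy for {Eta, Zeta}.
Char. 3: derived state '1' in Eta, Theta, and Zeta only — synapomorphy for {Eta, Theta, Zeta}.
Most parsimonious ingroup topology: (((Eta,Zeta),Theta),Delta).
Zeta and Theta share a more recent common ancestor with each other than either does with Delta, so Delta is the least closely related of the three.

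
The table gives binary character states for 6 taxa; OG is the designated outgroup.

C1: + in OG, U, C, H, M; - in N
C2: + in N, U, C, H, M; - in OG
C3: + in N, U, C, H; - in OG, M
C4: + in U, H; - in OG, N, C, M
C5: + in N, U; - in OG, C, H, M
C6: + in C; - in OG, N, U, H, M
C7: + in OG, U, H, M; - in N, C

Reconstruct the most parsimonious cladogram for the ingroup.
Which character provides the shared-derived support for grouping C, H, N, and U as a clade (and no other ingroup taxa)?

C3

Character polarity is set by the outgroup: the derived state is whichever differs from the outgroup's state, so for C1, C7 the derived state is '-', and for the remaining characters it is '+'.
C1 (derived state '-') is unique to N (autapomorphy; uninformative for grouping).
All ingroup taxa share the derived state '+' for C2; it defines the ingroup but does not resolve relationships within it.
C3: derived state '+' in C, H, N, and U only — synapomorphy for {C, H, N, U}.
Only H and U show the derived state '+' for C4, supporting them as a clade.
C5 groups N and U, which is incompatible with the clades supported by the remaining characters; treating it as convergent (homoplasy) costs fewer steps than any alternative tree.
C6 (derived state '+') is unique to C (autapomorphy; uninformative for grouping).
C7: derived state '-' in C and N only — synapomorphy for {C, N}.
Most parsimonious ingroup topology: (((N,C),(U,H)),M).
The clade {C, H, N, U} is supported by C3: its derived state '+' occurs in exactly those taxa and in no other taxon (including the outgroup).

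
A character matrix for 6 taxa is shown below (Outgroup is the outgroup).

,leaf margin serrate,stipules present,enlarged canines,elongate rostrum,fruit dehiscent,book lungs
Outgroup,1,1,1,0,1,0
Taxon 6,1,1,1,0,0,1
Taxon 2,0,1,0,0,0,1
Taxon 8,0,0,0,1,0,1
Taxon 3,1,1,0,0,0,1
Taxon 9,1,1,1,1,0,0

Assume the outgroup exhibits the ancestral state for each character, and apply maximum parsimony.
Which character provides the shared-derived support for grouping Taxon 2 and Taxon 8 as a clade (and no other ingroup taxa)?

leaf margin serrate

Character polarity is set by the outgroup: the derived state is whichever differs from the outgroup's state, so for leaf margin serrate, stipules present, enlarged canines, fruit dehiscent the derived state is '0', and for the remaining characters it is '1'.
Only Taxon 2 and Taxon 8 show the derived state '0' for leaf margin serrate, supporting them as a clade.
stipules present: derived state '0' in Taxon 8 only — an autapomorphy, so it tells us nothing about relationships among taxa.
enlarged canines: derived state '0' in Taxon 2, Taxon 3, and Taxon 8 only — synapomorphy for {Taxon 2, Taxon 3, Taxon 8}.
elongate rostrum groups Taxon 8 and Taxon 9, which is incompatible with the clades supported by the remaining characters; treating it as convergent (homoplasy) costs fewer steps than any alternative tree.
fruit dehiscent (derived state '0') is shared by all ingroup taxa — unites the whole ingroup.
book lungs (derived state '1') is shared by Taxon 2, Taxon 3, Taxon 6, and Taxon 8 — a synapomorphy uniting that clade.
Most parsimonious ingroup topology: ((Taxon 6,((Taxon 2,Taxon 8),Taxon 3)),Taxon 9).
The clade {Taxon 2, Taxon 8} is supported by leaf margin serrate: its derived state '0' occurs in exactly those taxa and in no other taxon (including the outgroup).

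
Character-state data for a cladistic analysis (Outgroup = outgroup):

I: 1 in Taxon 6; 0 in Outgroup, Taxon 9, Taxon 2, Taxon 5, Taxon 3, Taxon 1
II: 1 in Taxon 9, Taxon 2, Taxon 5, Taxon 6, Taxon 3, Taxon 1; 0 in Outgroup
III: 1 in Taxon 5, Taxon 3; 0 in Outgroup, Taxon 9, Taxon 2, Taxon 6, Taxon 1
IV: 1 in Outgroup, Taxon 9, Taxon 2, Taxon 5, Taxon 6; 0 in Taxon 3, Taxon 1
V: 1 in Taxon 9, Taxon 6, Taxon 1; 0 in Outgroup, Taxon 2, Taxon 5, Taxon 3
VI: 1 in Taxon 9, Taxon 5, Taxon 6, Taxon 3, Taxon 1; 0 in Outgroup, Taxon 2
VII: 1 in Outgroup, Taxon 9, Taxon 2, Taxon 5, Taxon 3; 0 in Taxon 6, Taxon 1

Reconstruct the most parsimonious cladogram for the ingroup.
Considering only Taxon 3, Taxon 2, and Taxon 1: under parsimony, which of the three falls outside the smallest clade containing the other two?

Character polarity is set by the outgroup: the derived state is whichever differs from the outgroup's state, so for IV, VII the derived state is '0', and for the remaining characters it is '1'.
I (derived state '1') is unique to Taxon 6 (autapomorphy; uninformative for grouping).
II (derived state '1') is shared by all ingroup taxa — unites the whole ingroup.
III (derived state '1') is shared by Taxon 3 and Taxon 5 — a synapomorphy uniting that clade.
IV (state '0') occurs in Taxon 1 and Taxon 3 but conflicts with the nesting implied by the other characters — most parsimoniously interpreted as homoplasy.
Only Taxon 1, Taxon 6, and Taxon 9 show the derived state '1' for V, supporting them as a clade.
VI (derived state '1') is shared by Taxon 1, Taxon 3, Taxon 5, Taxon 6, and Taxon 9 — a synapomorphy uniting that clade.
VII (derived state '0') is shared by Taxon 1 and Taxon 6 — a synapomorphy uniting that clade.
Most parsimonious ingroup topology: (Taxon 2,(((Taxon 1,Taxon 6),Taxon 9),(Taxon 5,Taxon 3))).
Taxon 3 and Taxon 1 share a more recent common ancestor with each other than either does with Taxon 2, so Taxon 2 is the least closely related of the three.

Taxon 2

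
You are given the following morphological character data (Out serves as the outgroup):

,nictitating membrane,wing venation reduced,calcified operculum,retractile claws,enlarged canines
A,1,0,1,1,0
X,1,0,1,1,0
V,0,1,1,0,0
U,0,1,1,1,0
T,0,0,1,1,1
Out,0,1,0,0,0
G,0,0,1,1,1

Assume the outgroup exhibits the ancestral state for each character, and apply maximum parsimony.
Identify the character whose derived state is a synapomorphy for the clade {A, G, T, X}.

wing venation reduced

Character polarity is set by the outgroup: the derived state is whichever differs from the outgroup's state, so for wing venation reduced the derived state is '0', and for the remaining characters it is '1'.
nictitating membrane (derived state '1') is shared by A and X — a synapomorphy uniting that clade.
Only A, G, T, and X show the derived state '0' for wing venation reduced, supporting them as a clade.
calcified operculum (derived state '1') is shared by all ingroup taxa — unites the whole ingroup.
retractile claws: derived state '1' in A, G, T, U, and X only — synapomorphy for {A, G, T, U, X}.
enlarged canines: derived state '1' in G and T only — synapomorphy for {G, T}.
Most parsimonious ingroup topology: ((((G,T),(A,X)),U),V).
The clade {A, G, T, X} is supported by wing venation reduced: its derived state '0' occurs in exactly those taxa and in no other taxon (including the outgroup).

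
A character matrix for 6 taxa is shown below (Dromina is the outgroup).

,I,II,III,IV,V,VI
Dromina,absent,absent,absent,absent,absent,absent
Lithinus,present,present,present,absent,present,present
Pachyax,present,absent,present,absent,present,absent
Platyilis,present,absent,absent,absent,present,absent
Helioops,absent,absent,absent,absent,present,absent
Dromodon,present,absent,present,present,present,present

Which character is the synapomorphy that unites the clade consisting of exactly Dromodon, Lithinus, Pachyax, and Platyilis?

I

The outgroup has state 'absent' for every character, so 'present' is the derived state throughout.
I: derived state 'present' in Dromodon, Lithinus, Pachyax, and Platyilis only — synapomorphy for {Dromodon, Lithinus, Pachyax, Platyilis}.
II: derived state 'present' in Lithinus only — an autapomorphy, so it tells us nothing about relationships among taxa.
III: derived state 'present' in Dromodon, Lithinus, and Pachyax only — synapomorphy for {Dromodon, Lithinus, Pachyax}.
IV: derived state 'present' in Dromodon only — an autapomorphy, so it tells us nothing about relationships among taxa.
All ingroup taxa share the derived state 'present' for V; it defines the ingroup but does not resolve relationships within it.
Only Dromodon and Lithinus show the derived state 'present' for VI, supporting them as a clade.
Most parsimonious ingroup topology: ((((Lithinus,Dromodon),Pachyax),Platyilis),Helioops).
The clade {Dromodon, Lithinus, Pachyax, Platyilis} is supported by I: its derived state 'present' occurs in exactly those taxa and in no other taxon (including the outgroup).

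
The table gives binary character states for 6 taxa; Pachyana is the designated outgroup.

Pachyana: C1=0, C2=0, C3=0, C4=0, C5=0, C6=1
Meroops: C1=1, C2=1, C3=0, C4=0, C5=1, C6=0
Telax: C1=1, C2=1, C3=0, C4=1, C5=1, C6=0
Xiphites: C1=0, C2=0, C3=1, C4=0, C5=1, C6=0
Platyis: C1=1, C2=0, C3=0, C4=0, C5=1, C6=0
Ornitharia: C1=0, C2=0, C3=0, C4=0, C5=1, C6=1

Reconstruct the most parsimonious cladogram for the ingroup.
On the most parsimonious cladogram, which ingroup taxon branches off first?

Character polarity is set by the outgroup: the derived state is whichever differs from the outgroup's state, so for C6 the derived state is '0', and for the remaining characters it is '1'.
C1: derived state '1' in Meroops, Platyis, and Telax only — synapomorphy for {Meroops, Platyis, Telax}.
C2 (derived state '1') is shared by Meroops and Telax — a synapomorphy uniting that clade.
C3 (derived state '1') is unique to Xiphites (autapomorphy; uninformative for grouping).
C4: derived state '1' in Telax only — an autapomorphy, so it tells us nothing about relationships among taxa.
All ingroup taxa share the derived state '1' for C5; it defines the ingroup but does not resolve relationships within it.
C6 (derived state '0') is shared by Meroops, Platyis, Telax, and Xiphites — a synapomorphy uniting that clade.
Most parsimonious ingroup topology: ((((Meroops,Telax),Platyis),Xiphites),Ornitharia).
Ornitharia is sister to the clade containing all other ingroup taxa, so it is the earliest-diverging (most basal) ingroup lineage.

Ornitharia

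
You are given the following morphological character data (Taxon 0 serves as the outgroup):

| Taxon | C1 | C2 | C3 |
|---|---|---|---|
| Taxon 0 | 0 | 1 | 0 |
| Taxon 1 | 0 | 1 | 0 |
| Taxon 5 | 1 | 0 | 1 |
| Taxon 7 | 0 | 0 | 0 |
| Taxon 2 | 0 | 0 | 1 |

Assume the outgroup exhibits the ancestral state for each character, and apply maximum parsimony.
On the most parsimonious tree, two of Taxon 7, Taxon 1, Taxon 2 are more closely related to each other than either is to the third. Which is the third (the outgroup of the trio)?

Character polarity is set by the outgroup: the derived state is whichever differs from the outgroup's state, so for C2 the derived state is '0', and for the remaining characters it is '1'.
C1: derived state '1' in Taxon 5 only — an autapomorphy, so it tells us nothing about relationships among taxa.
C2 (derived state '0') is shared by Taxon 2, Taxon 5, and Taxon 7 — a synapomorphy uniting that clade.
C3 (derived state '1') is shared by Taxon 2 and Taxon 5 — a synapomorphy uniting that clade.
Most parsimonious ingroup topology: (Taxon 1,((Taxon 5,Taxon 2),Taxon 7)).
Taxon 7 and Taxon 2 share a more recent common ancestor with each other than either does with Taxon 1, so Taxon 1 is the least closely related of the three.

Taxon 1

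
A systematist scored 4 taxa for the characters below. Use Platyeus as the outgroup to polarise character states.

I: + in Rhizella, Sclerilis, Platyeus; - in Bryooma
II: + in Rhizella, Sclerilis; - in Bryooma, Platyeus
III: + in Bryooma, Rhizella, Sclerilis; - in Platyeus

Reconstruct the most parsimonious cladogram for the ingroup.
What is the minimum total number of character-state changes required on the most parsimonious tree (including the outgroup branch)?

3

Character polarity is set by the outgroup: the derived state is whichever differs from the outgroup's state, so for I the derived state is '-', and for the remaining characters it is '+'.
I: derived state '-' in Bryooma only — an autapomorphy, so it tells us nothing about relationships among taxa.
II: derived state '+' in Rhizella and Sclerilis only — synapomorphy for {Rhizella, Sclerilis}.
III (derived state '+') is shared by all ingroup taxa — unites the whole ingroup.
Most parsimonious ingroup topology: (Bryooma,(Rhizella,Sclerilis)).
Changes per character on this tree: I: 1; II: 1; III: 1.
Total = 3.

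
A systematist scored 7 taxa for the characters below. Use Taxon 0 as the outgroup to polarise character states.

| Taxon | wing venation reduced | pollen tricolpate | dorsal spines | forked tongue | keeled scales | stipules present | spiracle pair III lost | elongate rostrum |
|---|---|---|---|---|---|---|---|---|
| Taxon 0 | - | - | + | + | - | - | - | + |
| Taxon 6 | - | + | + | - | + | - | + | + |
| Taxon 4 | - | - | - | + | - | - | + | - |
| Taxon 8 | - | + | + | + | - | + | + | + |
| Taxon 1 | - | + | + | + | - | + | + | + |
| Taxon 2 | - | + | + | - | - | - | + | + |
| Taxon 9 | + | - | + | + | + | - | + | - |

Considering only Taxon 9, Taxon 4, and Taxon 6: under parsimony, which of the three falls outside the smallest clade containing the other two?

Taxon 6

Character polarity is set by the outgroup: the derived state is whichever differs from the outgroup's state, so for dorsal spines, forked tongue, elongate rostrum the derived state is '-', and for the remaining characters it is '+'.
wing venation reduced: derived state '+' in Taxon 9 only — an autapomorphy, so it tells us nothing about relationships among taxa.
Only Taxon 1, Taxon 2, Taxon 6, and Taxon 8 show the derived state '+' for pollen tricolpate, supporting them as a clade.
dorsal spines: derived state '-' in Taxon 4 only — an autapomorphy, so it tells us nothing about relationships among taxa.
forked tongue (derived state '-') is shared by Taxon 2 and Taxon 6 — a synapomorphy uniting that clade.
keeled scales (state '+') occurs in Taxon 6 and Taxon 9 but conflicts with the nesting implied by the other characters — most parsimoniously interpreted as homoplasy.
stipules present: derived state '+' in Taxon 1 and Taxon 8 only — synapomorphy for {Taxon 1, Taxon 8}.
All ingroup taxa share the derived state '+' for spiracle pair III lost; it defines the ingroup but does not resolve relationships within it.
elongate rostrum: derived state '-' in Taxon 4 and Taxon 9 only — synapomorphy for {Taxon 4, Taxon 9}.
Most parsimonious ingroup topology: (((Taxon 6,Taxon 2),(Taxon 8,Taxon 1)),(Taxon 4,Taxon 9)).
Taxon 9 and Taxon 4 share a more recent common ancestor with each other than either does with Taxon 6, so Taxon 6 is the least closely related of the three.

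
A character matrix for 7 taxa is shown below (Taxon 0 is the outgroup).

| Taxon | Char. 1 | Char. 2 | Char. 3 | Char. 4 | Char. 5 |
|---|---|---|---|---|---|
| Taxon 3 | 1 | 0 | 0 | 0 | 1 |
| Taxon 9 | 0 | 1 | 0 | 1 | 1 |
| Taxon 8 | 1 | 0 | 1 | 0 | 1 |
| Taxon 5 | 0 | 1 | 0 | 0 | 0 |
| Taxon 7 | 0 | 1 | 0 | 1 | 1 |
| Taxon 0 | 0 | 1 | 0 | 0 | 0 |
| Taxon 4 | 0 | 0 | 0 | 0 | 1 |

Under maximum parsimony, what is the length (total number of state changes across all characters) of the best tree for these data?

Character polarity is set by the outgroup: the derived state is whichever differs from the outgroup's state, so for Char. 2 the derived state is '0', and for the remaining characters it is '1'.
Char. 1: derived state '1' in Taxon 3 and Taxon 8 only — synapomorphy for {Taxon 3, Taxon 8}.
Char. 2 (derived state '0') is shared by Taxon 3, Taxon 4, and Taxon 8 — a synapomorphy uniting that clade.
Char. 3 (derived state '1') is unique to Taxon 8 (autapomorphy; uninformative for grouping).
Only Taxon 7 and Taxon 9 show the derived state '1' for Char. 4, supporting them as a clade.
Char. 5 (derived state '1') is shared by Taxon 3, Taxon 4, Taxon 7, Taxon 8, and Taxon 9 — a synapomorphy uniting that clade.
Most parsimonious ingroup topology: (Taxon 5,((Taxon 7,Taxon 9),(Taxon 4,(Taxon 3,Taxon 8)))).
Changes per character on this tree: Char. 1: 1; Char. 2: 1; Char. 3: 1; Char. 4: 1; Char. 5: 1.
Total = 5.

5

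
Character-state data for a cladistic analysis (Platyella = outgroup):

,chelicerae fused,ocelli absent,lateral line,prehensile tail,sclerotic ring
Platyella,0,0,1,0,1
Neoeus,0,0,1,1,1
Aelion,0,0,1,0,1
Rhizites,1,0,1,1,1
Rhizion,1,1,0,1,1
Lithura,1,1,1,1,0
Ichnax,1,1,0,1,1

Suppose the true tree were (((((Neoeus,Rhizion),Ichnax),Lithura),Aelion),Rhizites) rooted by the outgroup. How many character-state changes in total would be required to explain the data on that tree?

Map each character onto (((((Neoeus,Rhizion),Ichnax),Lithura),Aelion),Rhizites) (rooted by Platyella) and count the minimum state changes it requires (Fitch parsimony):
chelicerae fused: 3; ocelli absent: 2; lateral line: 2; prehensile tail: 2; sclerotic ring: 1.
Total tree length = 10.

10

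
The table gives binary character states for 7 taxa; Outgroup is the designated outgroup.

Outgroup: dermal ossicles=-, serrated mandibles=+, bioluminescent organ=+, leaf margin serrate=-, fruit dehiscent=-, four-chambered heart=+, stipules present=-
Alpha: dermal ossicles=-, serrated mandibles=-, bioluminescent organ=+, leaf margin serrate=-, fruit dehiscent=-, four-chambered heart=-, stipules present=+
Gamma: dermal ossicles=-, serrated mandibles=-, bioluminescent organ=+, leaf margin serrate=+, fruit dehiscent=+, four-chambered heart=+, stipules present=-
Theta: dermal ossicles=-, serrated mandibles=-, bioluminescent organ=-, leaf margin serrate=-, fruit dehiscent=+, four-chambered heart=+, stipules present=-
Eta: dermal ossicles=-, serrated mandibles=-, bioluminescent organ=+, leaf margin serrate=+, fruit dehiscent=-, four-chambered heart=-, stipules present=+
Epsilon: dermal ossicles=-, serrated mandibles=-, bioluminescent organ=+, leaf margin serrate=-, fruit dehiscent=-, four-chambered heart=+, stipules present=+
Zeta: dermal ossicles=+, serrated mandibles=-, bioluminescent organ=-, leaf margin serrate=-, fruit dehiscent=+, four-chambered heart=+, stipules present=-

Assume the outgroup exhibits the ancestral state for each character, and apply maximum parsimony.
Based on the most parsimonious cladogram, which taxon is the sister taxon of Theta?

Character polarity is set by the outgroup: the derived state is whichever differs from the outgroup's state, so for serrated mandibles, bioluminescent organ, four-chambered heart the derived state is '-', and for the remaining characters it is '+'.
dermal ossicles (derived state '+') is unique to Zeta (autapomorphy; uninformative for grouping).
serrated mandibles (derived state '-') is shared by all ingroup taxa — unites the whole ingroup.
bioluminescent organ: derived state '-' in Theta and Zeta only — synapomorphy for {Theta, Zeta}.
leaf margin serrate (state '+') occurs in Eta and Gamma but conflicts with the nesting implied by the other characters — most parsimoniously interpreted as homoplasy.
fruit dehiscent (derived state '+') is shared by Gamma, Theta, and Zeta — a synapomorphy uniting that clade.
four-chambered heart (derived state '-') is shared by Alpha and Eta — a synapomorphy uniting that clade.
stipules present (derived state '+') is shared by Alpha, Epsilon, and Eta — a synapomorphy uniting that clade.
Most parsimonious ingroup topology: (((Alpha,Eta),Epsilon),(Gamma,(Theta,Zeta))).
Theta and Zeta form a cherry on this tree, so they are sister taxa.

Zeta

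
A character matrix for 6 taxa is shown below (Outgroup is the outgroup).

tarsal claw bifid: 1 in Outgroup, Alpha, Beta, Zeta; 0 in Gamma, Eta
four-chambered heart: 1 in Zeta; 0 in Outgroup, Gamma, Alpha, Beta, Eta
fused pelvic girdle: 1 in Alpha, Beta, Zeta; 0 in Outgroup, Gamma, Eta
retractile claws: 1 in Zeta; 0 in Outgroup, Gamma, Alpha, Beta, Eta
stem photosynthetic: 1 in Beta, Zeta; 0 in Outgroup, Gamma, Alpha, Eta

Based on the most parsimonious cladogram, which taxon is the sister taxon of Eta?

Character polarity is set by the outgroup: the derived state is whichever differs from the outgroup's state, so for tarsal claw bifid the derived state is '0', and for the remaining characters it is '1'.
tarsal claw bifid (derived state '0') is shared by Eta and Gamma — a synapomorphy uniting that clade.
four-chambered heart: derived state '1' in Zeta only — an autapomorphy, so it tells us nothing about relationships among taxa.
fused pelvic girdle: derived state '1' in Alpha, Beta, and Zeta only — synapomorphy for {Alpha, Beta, Zeta}.
retractile claws: derived state '1' in Zeta only — an autapomorphy, so it tells us nothing about relationships among taxa.
stem photosynthetic: derived state '1' in Beta and Zeta only — synapomorphy for {Beta, Zeta}.
Most parsimonious ingroup topology: ((Gamma,Eta),(Alpha,(Beta,Zeta))).
Eta and Gamma form a cherry on this tree, so they are sister taxa.

Gamma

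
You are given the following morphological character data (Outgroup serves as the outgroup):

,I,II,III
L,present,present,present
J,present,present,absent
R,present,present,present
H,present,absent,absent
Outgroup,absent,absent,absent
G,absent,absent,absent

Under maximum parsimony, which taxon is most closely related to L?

R

The outgroup has state 'absent' for every character, so 'present' is the derived state throughout.
I: derived state 'present' in H, J, L, and R only — synapomorphy for {H, J, L, R}.
Only J, L, and R show the derived state 'present' for II, supporting them as a clade.
III (derived state 'present') is shared by L and R — a synapomorphy uniting that clade.
Most parsimonious ingroup topology: (((J,(R,L)),H),G).
L and R form a cherry on this tree, so they are sister taxa.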